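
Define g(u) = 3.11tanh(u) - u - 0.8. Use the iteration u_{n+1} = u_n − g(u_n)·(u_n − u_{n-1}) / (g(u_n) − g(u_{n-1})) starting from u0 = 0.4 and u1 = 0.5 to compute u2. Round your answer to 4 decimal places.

g(0.4) = -0.018359, g(0.5) = 0.137184
u2 = 0.500000 − 0.137184·(0.500000 − 0.400000) / (0.137184 − (-0.018359)) = 0.500000 − (0.013718)/(0.155543) = 0.411803

0.4118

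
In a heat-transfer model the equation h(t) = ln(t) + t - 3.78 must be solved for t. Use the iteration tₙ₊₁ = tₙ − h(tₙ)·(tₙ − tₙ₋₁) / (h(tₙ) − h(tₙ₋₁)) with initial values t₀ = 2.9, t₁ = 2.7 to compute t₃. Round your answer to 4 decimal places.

2.7635

h(2.9) = 0.184711, h(2.7) = -0.086748
t₂ = 2.700000 − (-0.086748)·(2.700000 − 2.900000) / (-0.086748 − 0.184711) = 2.700000 − (0.017350)/(-0.271459) = 2.763913
h(2.763913) = 0.000560
t₃ = 2.763913 − 0.000560·(2.763913 − 2.700000) / (0.000560 − (-0.086748)) = 2.763913 − (0.000036)/(0.087308) = 2.763503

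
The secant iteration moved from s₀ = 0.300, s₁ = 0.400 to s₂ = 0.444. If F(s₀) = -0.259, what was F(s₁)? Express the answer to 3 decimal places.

-0.079

The secant line through (0.300, -0.259) and (0.400, F(s₁)) crosses zero at s₂ = 0.444.
So (0.300, -0.259), (0.400, F(s₁)), (0.444, 0) are collinear:
F(s₁) = -0.259 · (0.400 − 0.444) / (0.300 − 0.444) = -0.259 · (-0.04400)/(-0.14400) = -0.07914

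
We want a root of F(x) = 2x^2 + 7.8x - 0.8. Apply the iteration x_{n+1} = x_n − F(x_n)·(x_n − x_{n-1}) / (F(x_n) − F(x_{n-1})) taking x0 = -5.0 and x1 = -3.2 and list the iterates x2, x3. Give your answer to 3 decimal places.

F(-5.0) = 10.20000, F(-3.2) = -5.28000
x2 = -3.20000 − (-5.28000)·(-3.20000 − (-5.00000)) / (-5.28000 − 10.20000) = -3.20000 − (-9.50400)/(-15.48000) = -3.81395
F(-3.81395) = -1.45635
x3 = -3.81395 − (-1.45635)·(-3.81395 − (-3.20000)) / (-1.45635 − (-5.28000)) = -3.81395 − (0.89413)/(3.82365) = -4.04780

-3.814, -4.048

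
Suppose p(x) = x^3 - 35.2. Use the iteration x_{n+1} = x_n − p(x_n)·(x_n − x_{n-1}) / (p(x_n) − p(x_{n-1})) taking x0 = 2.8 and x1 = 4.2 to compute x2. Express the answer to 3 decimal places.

p(2.8) = -13.24800, p(4.2) = 38.88800
x2 = 4.20000 − 38.88800·(4.20000 − 2.80000) / (38.88800 − (-13.24800)) = 4.20000 − (54.44320)/(52.13600) = 3.15575

3.156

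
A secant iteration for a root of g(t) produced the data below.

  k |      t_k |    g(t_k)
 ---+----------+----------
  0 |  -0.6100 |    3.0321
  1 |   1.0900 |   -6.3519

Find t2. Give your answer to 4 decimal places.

-0.0607

t2 = 1.0900 − (-6.3519)·(1.0900 − (-0.6100)) / (-6.3519 − 3.0321)
   = 1.0900 − (-10.798230)/(-9.384000) = -0.060707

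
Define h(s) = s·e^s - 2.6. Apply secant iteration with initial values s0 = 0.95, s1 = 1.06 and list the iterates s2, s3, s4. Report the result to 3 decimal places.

h(0.95) = -0.14358, h(1.06) = 0.45955
s2 = 1.06000 − 0.45955·(1.06000 − 0.95000) / (0.45955 − (-0.14358)) = 1.06000 − (0.05055)/(0.60313) = 0.97619
h(0.97619) = -0.00890
s3 = 0.97619 − (-0.00890)·(0.97619 − 1.06000) / (-0.00890 − 0.45955) = 0.97619 − (0.00075)/(-0.46845) = 0.97778
h(0.97778) = -0.00054
s4 = 0.97778 − (-0.00054)·(0.97778 − 0.97619) / (-0.00054 − (-0.00890)) = 0.97778 − (0.00000)/(0.00836) = 0.97788

0.976, 0.978, 0.978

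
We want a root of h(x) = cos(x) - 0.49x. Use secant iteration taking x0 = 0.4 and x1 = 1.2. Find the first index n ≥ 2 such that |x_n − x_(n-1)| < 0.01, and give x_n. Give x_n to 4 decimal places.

h(0.4) = 0.725061, h(1.2) = -0.225642
x2 = 1.200000 − (-0.225642)·(0.800000)/(-0.950703) = 1.010126;  |Δ| = 0.189874
h(1.010126) = 0.036792
x3 = 1.010126 − 0.036792·(-0.189874)/(0.262434) = 1.036746;  |Δ| = 0.026620
h(1.036746) = 0.001019
x4 = 1.036746 − 0.001019·(0.026620)/(-0.035773) = 1.037504;  |Δ| = 0.000758
|x4 − x3| = 0.000758 < 0.01

n = 4, x_n = 1.0375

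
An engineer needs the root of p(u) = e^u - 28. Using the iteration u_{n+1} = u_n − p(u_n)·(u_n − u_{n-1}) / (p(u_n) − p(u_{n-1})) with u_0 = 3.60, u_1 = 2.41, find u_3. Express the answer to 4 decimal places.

3.4055

p(3.60) = 8.598234, p(2.41) = -16.866039
u_2 = 2.410000 − (-16.866039)·(2.410000 − 3.600000) / (-16.866039 − 8.598234) = 2.410000 − (20.070586)/(-25.464273) = 3.198186
p(3.198186) = -3.511929
u_3 = 3.198186 − (-3.511929)·(3.198186 − 2.410000) / (-3.511929 − (-16.866039)) = 3.198186 − (-2.768054)/(13.354110) = 3.405467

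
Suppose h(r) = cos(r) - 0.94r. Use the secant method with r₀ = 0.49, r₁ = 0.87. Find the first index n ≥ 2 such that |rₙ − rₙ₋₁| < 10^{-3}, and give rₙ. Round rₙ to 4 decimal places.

h(0.49) = 0.421733, h(0.87) = -0.172973
r₂ = 0.870000 − (-0.172973)·(0.380000)/(-0.594706) = 0.759475;  |Δ| = 0.110525
h(0.759475) = 0.011291
r₃ = 0.759475 − 0.011291·(-0.110525)/(0.184265) = 0.766248;  |Δ| = 0.006773
h(0.766248) = 0.000245
r₄ = 0.766248 − 0.000245·(0.006773)/(-0.011046) = 0.766398;  |Δ| = 0.000150
|r₄ − r₃| = 0.000150 < 10^{-3}

n = 4, rₙ = 0.7664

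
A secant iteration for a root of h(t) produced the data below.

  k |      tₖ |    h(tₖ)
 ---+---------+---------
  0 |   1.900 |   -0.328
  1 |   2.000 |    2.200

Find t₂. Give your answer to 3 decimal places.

t₂ = 2.000 − 2.200·(2.000 − 1.900) / (2.200 − (-0.328))
   = 2.000 − (0.22000)/(2.52800) = 1.91297

1.913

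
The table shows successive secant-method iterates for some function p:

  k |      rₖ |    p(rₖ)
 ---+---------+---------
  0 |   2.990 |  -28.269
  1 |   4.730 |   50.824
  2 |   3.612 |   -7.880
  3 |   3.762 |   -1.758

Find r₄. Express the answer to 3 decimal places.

r₄ = 3.762 − (-1.758)·(3.762 − 3.612) / (-1.758 − (-7.880))
   = 3.762 − (-0.26370)/(6.12200) = 3.80507

3.805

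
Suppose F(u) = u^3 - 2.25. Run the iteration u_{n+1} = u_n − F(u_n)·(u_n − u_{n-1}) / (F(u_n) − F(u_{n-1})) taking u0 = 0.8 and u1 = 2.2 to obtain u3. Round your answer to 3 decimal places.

1.177

F(0.8) = -1.73800, F(2.2) = 8.39800
u2 = 2.20000 − 8.39800·(2.20000 − 0.80000) / (8.39800 − (-1.73800)) = 2.20000 − (11.75720)/(10.13600) = 1.04006
F(1.04006) = -1.12496
u3 = 1.04006 − (-1.12496)·(1.04006 − 2.20000) / (-1.12496 − 8.39800) = 1.04006 − (1.30489)/(-9.52296) = 1.17708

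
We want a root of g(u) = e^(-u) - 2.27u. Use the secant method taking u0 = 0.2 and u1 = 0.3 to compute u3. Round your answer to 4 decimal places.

0.3199

g(0.2) = 0.364731, g(0.3) = 0.059818
u2 = 0.300000 − 0.059818·(0.300000 − 0.200000) / (0.059818 − 0.364731) = 0.300000 − (0.005982)/(-0.304913) = 0.319618
g(0.319618) = 0.000893
u3 = 0.319618 − 0.000893·(0.319618 − 0.300000) / (0.000893 − 0.059818) = 0.319618 − (0.000018)/(-0.058925) = 0.319916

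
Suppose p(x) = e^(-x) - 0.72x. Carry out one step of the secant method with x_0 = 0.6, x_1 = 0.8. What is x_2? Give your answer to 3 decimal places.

p(0.6) = 0.11681, p(0.8) = -0.12667
x_2 = 0.80000 − (-0.12667)·(0.80000 − 0.60000) / (-0.12667 − 0.11681) = 0.80000 − (-0.02533)/(-0.24348) = 0.69595

0.696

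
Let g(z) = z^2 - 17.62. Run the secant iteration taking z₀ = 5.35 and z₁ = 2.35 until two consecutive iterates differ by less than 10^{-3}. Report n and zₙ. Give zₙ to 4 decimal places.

n = 6, zₙ = 4.1976

g(5.35) = 11.002500, g(2.35) = -12.097500
z₂ = 2.350000 − (-12.097500)·(-3.000000)/(-23.100000) = 3.921104;  |Δ| = 1.571104
g(3.921104) = -2.244944
z₃ = 3.921104 − (-2.244944)·(1.571104)/(9.852556) = 4.279086;  |Δ| = 0.357982
g(4.279086) = 0.690579
z₄ = 4.279086 − 0.690579·(0.357982)/(2.935523) = 4.194871;  |Δ| = 0.084215
g(4.194871) = -0.023055
z₅ = 4.194871 − (-0.023055)·(-0.084215)/(-0.713634) = 4.197592;  |Δ| = 0.002721
g(4.197592) = -0.000222
z₆ = 4.197592 − (-0.000222)·(0.002721)/(0.022834) = 4.197618;  |Δ| = 0.000026
|z₆ − z₅| = 0.000026 < 10^{-3}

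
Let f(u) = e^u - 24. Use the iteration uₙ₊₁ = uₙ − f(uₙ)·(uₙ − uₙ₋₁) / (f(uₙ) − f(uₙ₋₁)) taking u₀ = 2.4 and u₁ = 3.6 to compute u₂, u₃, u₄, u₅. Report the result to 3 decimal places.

3.009, 3.144, 3.181, 3.178

f(2.4) = -12.97682, f(3.6) = 12.59823
u₂ = 3.60000 − 12.59823·(3.60000 − 2.40000) / (12.59823 − (-12.97682)) = 3.60000 − (15.11788)/(25.57506) = 3.00888
f(3.00888) = -3.73527
u₃ = 3.00888 − (-3.73527)·(3.00888 − 3.60000) / (-3.73527 − 12.59823) = 3.00888 − (2.20799)/(-16.33351) = 3.14406
f(3.14406) = -0.80206
u₄ = 3.14406 − (-0.80206)·(3.14406 − 3.00888) / (-0.80206 − (-3.73527)) = 3.14406 − (-0.10842)/(2.93321) = 3.18103
f(3.18103) = 0.07148
u₅ = 3.18103 − 0.07148·(3.18103 − 3.14406) / (0.07148 − (-0.80206)) = 3.18103 − (0.00264)/(0.87354) = 3.17800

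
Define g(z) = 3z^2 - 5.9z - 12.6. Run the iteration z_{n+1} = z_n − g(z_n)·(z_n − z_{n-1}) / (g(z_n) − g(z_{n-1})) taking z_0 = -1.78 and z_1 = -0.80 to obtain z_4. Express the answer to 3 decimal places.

-1.290

g(-1.78) = 7.40720, g(-0.80) = -5.96000
z_2 = -0.80000 − (-5.96000)·(-0.80000 − (-1.78000)) / (-5.96000 − 7.40720) = -0.80000 − (-5.84080)/(-13.36720) = -1.23695
g(-1.23695) = -0.71186
z_3 = -1.23695 − (-0.71186)·(-1.23695 − (-0.80000)) / (-0.71186 − (-5.96000)) = -1.23695 − (0.31105)/(5.24814) = -1.29622
g(-1.29622) = 0.08823
z_4 = -1.29622 − 0.08823·(-1.29622 − (-1.23695)) / (0.08823 − (-0.71186)) = -1.29622 − (-0.00523)/(0.80009) = -1.28968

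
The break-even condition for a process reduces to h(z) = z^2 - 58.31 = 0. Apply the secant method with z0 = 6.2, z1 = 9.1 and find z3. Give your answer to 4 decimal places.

7.6240

h(6.2) = -19.870000, h(9.1) = 24.500000
z2 = 9.100000 − 24.500000·(9.100000 − 6.200000) / (24.500000 − (-19.870000)) = 9.100000 − (71.050000)/(44.370000) = 7.498693
h(7.498693) = -2.079606
z3 = 7.498693 − (-2.079606)·(7.498693 − 9.100000) / (-2.079606 − 24.500000) = 7.498693 − (3.330088)/(-26.579606) = 7.623980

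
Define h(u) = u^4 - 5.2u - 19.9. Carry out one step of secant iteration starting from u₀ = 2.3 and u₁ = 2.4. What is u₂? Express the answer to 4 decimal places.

2.3829

h(2.3) = -3.875900, h(2.4) = 0.797600
u₂ = 2.400000 − 0.797600·(2.400000 − 2.300000) / (0.797600 − (-3.875900)) = 2.400000 − (0.079760)/(4.673500) = 2.382934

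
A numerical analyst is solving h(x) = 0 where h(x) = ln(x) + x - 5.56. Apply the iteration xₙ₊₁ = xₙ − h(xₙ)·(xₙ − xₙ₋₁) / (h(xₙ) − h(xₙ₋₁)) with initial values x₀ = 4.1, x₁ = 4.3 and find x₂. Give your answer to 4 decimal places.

h(4.1) = -0.049013, h(4.3) = 0.198615
x₂ = 4.300000 − 0.198615·(4.300000 − 4.100000) / (0.198615 − (-0.049013)) = 4.300000 − (0.039723)/(0.247628) = 4.139586

4.1396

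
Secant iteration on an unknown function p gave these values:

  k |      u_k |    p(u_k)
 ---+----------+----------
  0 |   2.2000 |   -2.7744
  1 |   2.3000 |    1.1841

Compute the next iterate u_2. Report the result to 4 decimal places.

2.2701

u_2 = 2.3000 − 1.1841·(2.3000 − 2.2000) / (1.1841 − (-2.7744))
   = 2.3000 − (0.118410)/(3.958500) = 2.270087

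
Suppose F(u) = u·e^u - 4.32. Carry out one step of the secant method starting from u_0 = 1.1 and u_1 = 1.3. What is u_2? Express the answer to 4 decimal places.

1.2386

F(1.1) = -1.015417, F(1.3) = 0.450086
u_2 = 1.300000 − 0.450086·(1.300000 − 1.100000) / (0.450086 − (-1.015417)) = 1.300000 − (0.090017)/(1.465503) = 1.238576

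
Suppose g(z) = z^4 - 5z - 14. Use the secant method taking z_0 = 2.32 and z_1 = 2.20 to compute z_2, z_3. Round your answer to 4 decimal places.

g(2.32) = 3.370230, g(2.20) = -1.574400
z_2 = 2.200000 − (-1.574400)·(2.200000 − 2.320000) / (-1.574400 − 3.370230) = 2.200000 − (0.188928)/(-4.944630) = 2.238209
g(2.238209) = -0.095169
z_3 = 2.238209 − (-0.095169)·(2.238209 − 2.200000) / (-0.095169 − (-1.574400)) = 2.238209 − (-0.003636)/(1.479231) = 2.240667

2.2382, 2.2407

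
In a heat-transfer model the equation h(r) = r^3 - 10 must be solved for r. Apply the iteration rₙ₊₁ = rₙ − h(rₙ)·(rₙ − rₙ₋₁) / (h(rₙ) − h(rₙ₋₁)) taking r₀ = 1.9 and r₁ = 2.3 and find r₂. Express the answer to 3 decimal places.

h(1.9) = -3.14100, h(2.3) = 2.16700
r₂ = 2.30000 − 2.16700·(2.30000 − 1.90000) / (2.16700 − (-3.14100)) = 2.30000 − (0.86680)/(5.30800) = 2.13670

2.137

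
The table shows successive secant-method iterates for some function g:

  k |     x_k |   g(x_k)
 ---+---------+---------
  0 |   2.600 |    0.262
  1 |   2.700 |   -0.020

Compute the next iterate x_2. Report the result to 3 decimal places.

2.693

x_2 = 2.700 − (-0.020)·(2.700 − 2.600) / (-0.020 − 0.262)
   = 2.700 − (-0.00200)/(-0.28200) = 2.69291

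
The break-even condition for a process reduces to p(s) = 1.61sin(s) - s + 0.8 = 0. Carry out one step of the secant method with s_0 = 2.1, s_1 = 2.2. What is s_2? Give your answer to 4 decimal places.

2.1477

p(2.1) = 0.089767, p(2.2) = -0.098321
s_2 = 2.200000 − (-0.098321)·(2.200000 − 2.100000) / (-0.098321 − 0.089767) = 2.200000 − (-0.009832)/(-0.188088) = 2.147726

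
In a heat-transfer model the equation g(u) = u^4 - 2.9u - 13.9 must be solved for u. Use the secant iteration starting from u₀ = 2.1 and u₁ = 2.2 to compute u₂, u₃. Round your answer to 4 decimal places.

2.1147, 2.1156

g(2.1) = -0.541900, g(2.2) = 3.145600
u₂ = 2.200000 − 3.145600·(2.200000 − 2.100000) / (3.145600 − (-0.541900)) = 2.200000 − (0.314560)/(3.687500) = 2.114696
g(2.114696) = -0.034393
u₃ = 2.114696 − (-0.034393)·(2.114696 − 2.200000) / (-0.034393 − 3.145600) = 2.114696 − (0.002934)/(-3.179993) = 2.115618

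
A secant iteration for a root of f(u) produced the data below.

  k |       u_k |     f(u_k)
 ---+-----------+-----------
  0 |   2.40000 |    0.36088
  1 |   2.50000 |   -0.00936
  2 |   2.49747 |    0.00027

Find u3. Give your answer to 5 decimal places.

2.49754

u3 = 2.49747 − 0.00027·(2.49747 − 2.50000) / (0.00027 − (-0.00936))
   = 2.49747 − (-0.0000007)/(0.0096300) = 2.4975409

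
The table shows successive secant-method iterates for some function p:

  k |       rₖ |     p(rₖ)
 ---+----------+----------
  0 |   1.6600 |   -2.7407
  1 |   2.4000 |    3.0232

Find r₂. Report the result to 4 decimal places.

r₂ = 2.4000 − 3.0232·(2.4000 − 1.6600) / (3.0232 − (-2.7407))
   = 2.4000 − (2.237168)/(5.763900) = 2.011866

2.0119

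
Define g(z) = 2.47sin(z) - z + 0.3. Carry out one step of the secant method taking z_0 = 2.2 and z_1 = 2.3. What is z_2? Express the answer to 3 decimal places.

2.238

g(2.2) = 0.09699, g(2.3) = -0.15811
z_2 = 2.30000 − (-0.15811)·(2.30000 − 2.20000) / (-0.15811 − 0.09699) = 2.30000 − (-0.01581)/(-0.25509) = 2.23802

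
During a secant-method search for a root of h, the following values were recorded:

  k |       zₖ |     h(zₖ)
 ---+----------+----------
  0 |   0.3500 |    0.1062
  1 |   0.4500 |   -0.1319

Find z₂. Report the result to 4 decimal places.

0.3946

z₂ = 0.4500 − (-0.1319)·(0.4500 − 0.3500) / (-0.1319 − 0.1062)
   = 0.4500 − (-0.013190)/(-0.238100) = 0.394603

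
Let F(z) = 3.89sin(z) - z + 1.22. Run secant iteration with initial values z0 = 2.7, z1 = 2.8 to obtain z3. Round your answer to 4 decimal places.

F(2.7) = 0.182508, F(2.8) = -0.276896
z2 = 2.800000 − (-0.276896)·(2.800000 − 2.700000) / (-0.276896 − 0.182508) = 2.800000 − (-0.027690)/(-0.459404) = 2.739727
F(2.739727) = 0.001792
z3 = 2.739727 − 0.001792·(2.739727 − 2.800000) / (0.001792 − (-0.276896)) = 2.739727 − (-0.000108)/(0.278688) = 2.740115

2.7401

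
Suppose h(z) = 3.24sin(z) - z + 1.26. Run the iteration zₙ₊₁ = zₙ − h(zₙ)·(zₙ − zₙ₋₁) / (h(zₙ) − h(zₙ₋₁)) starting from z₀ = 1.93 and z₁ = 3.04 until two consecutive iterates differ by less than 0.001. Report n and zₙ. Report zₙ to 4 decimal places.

h(1.93) = 2.363214, h(3.04) = -1.451406
z₂ = 3.040000 − (-1.451406)·(1.110000)/(-3.814619) = 2.617662;  |Δ| = 0.422338
h(2.617662) = 0.263271
z₃ = 2.617662 − 0.263271·(-0.422338)/(1.714676) = 2.682507;  |Δ| = 0.064846
h(2.682507) = 0.013229
z₄ = 2.682507 − 0.013229·(0.064846)/(-0.250042) = 2.685938;  |Δ| = 0.003431
h(2.685938) = -0.000175
z₅ = 2.685938 − (-0.000175)·(0.003431)/(-0.013404) = 2.685893;  |Δ| = 0.000045
|z₅ − z₄| = 0.000045 < 0.001

n = 5, zₙ = 2.6859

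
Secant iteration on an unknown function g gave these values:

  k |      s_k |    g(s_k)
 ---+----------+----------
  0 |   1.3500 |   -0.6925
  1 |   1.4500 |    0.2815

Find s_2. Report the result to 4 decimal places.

1.4211

s_2 = 1.4500 − 0.2815·(1.4500 − 1.3500) / (0.2815 − (-0.6925))
   = 1.4500 − (0.028150)/(0.974000) = 1.421099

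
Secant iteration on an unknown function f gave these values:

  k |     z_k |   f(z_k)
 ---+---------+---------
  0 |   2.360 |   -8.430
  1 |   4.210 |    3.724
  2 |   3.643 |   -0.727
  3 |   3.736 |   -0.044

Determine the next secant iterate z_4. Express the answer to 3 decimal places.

z_4 = 3.736 − (-0.044)·(3.736 − 3.643) / (-0.044 − (-0.727))
   = 3.736 − (-0.00409)/(0.68300) = 3.74199

3.742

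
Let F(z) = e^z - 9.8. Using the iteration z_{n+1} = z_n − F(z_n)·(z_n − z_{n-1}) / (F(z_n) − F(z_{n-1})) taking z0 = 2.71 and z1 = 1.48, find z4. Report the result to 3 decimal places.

2.275

F(2.71) = 5.22928, F(1.48) = -5.40705
z2 = 1.48000 − (-5.40705)·(1.48000 − 2.71000) / (-5.40705 − 5.22928) = 1.48000 − (6.65068)/(-10.63633) = 2.10528
F(2.10528) = -1.59060
z3 = 2.10528 − (-1.59060)·(2.10528 − 1.48000) / (-1.59060 − (-5.40705)) = 2.10528 − (-0.99457)/(3.81645) = 2.36588
F(2.36588) = 0.85342
z4 = 2.36588 − 0.85342·(2.36588 − 2.10528) / (0.85342 − (-1.59060)) = 2.36588 − (0.22240)/(2.44402) = 2.27488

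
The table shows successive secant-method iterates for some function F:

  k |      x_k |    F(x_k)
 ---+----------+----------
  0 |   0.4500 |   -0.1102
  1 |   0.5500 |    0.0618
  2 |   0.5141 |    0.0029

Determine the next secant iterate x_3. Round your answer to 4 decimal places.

x_3 = 0.5141 − 0.0029·(0.5141 − 0.5500) / (0.0029 − 0.0618)
   = 0.5141 − (-0.000104)/(-0.058900) = 0.512332

0.5123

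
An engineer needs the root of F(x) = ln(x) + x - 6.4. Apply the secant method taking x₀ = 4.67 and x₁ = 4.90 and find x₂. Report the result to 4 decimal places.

F(4.67) = -0.188841, F(4.90) = 0.089235
x₂ = 4.900000 − 0.089235·(4.900000 − 4.670000) / (0.089235 − (-0.188841)) = 4.900000 − (0.020524)/(0.278076) = 4.826193

4.8262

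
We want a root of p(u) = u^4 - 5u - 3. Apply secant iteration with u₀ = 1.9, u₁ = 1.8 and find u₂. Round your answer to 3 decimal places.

p(1.9) = 0.53210, p(1.8) = -1.50240
u₂ = 1.80000 − (-1.50240)·(1.80000 − 1.90000) / (-1.50240 − 0.53210) = 1.80000 − (0.15024)/(-2.03450) = 1.87385

1.874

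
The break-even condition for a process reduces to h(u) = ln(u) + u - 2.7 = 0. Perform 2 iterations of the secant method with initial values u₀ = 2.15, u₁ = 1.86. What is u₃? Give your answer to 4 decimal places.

h(2.15) = 0.215468, h(1.86) = -0.219424
u₂ = 1.860000 − (-0.219424)·(1.860000 − 2.150000) / (-0.219424 − 0.215468) = 1.860000 − (0.063633)/(-0.434891) = 2.006319
h(2.006319) = 0.002621
u₃ = 2.006319 − 0.002621·(2.006319 − 1.860000) / (0.002621 − (-0.219424)) = 2.006319 − (0.000383)/(0.222044) = 2.004592

2.0046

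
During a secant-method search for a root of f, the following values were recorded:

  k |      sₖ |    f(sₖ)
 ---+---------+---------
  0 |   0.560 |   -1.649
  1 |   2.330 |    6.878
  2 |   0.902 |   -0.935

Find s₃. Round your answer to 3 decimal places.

1.073

s₃ = 0.902 − (-0.935)·(0.902 − 2.330) / (-0.935 − 6.878)
   = 0.902 − (1.33518)/(-7.81300) = 1.07289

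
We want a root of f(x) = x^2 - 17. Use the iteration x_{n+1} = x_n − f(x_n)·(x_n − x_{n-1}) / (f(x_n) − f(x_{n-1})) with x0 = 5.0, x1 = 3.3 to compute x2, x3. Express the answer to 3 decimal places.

4.036, 4.133

f(5.0) = 8.00000, f(3.3) = -6.11000
x2 = 3.30000 − (-6.11000)·(3.30000 − 5.00000) / (-6.11000 − 8.00000) = 3.30000 − (10.38700)/(-14.11000) = 4.03614
f(4.03614) = -0.70954
x3 = 4.03614 − (-0.70954)·(4.03614 − 3.30000) / (-0.70954 − (-6.11000)) = 4.03614 − (-0.52232)/(5.40046) = 4.13286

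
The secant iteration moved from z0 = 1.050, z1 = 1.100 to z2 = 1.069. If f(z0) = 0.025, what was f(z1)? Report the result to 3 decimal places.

-0.041

The secant line through (1.050, 0.025) and (1.100, f(z1)) crosses zero at z2 = 1.069.
So (1.050, 0.025), (1.100, f(z1)), (1.069, 0) are collinear:
f(z1) = 0.025 · (1.100 − 1.069) / (1.050 − 1.069) = 0.025 · (0.03100)/(-0.01900) = -0.04079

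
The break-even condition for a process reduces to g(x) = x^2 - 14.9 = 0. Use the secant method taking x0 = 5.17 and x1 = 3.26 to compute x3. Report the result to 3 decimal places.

g(5.17) = 11.82890, g(3.26) = -4.27240
x2 = 3.26000 − (-4.27240)·(3.26000 − 5.17000) / (-4.27240 − 11.82890) = 3.26000 − (8.16028)/(-16.10130) = 3.76681
g(3.76681) = -0.71115
x3 = 3.76681 − (-0.71115)·(3.76681 − 3.26000) / (-0.71115 − (-4.27240)) = 3.76681 − (-0.36042)/(3.56125) = 3.86801

3.868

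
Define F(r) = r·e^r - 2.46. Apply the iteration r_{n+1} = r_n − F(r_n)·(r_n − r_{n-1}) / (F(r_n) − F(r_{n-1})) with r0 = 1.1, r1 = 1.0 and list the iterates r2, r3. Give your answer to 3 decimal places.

F(1.1) = 0.84458, F(1.0) = 0.25828
r2 = 1.00000 − 0.25828·(1.00000 − 1.10000) / (0.25828 − 0.84458) = 1.00000 − (-0.02583)/(-0.58630) = 0.95595
F(0.95595) = 0.02655
r3 = 0.95595 − 0.02655·(0.95595 − 1.00000) / (0.02655 − 0.25828) = 0.95595 − (-0.00117)/(-0.23174) = 0.95090

0.956, 0.951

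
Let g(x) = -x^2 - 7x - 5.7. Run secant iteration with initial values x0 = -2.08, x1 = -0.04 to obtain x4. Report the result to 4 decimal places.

-0.9393

g(-2.08) = 4.533600, g(-0.04) = -5.421600
x2 = -0.040000 − (-5.421600)·(-0.040000 − (-2.080000)) / (-5.421600 − 4.533600) = -0.040000 − (-11.060064)/(-9.955200) = -1.150984
g(-1.150984) = 1.032122
x3 = -1.150984 − 1.032122·(-1.150984 − (-0.040000)) / (1.032122 − (-5.421600)) = -1.150984 − (-1.146671)/(6.453722) = -0.973308
g(-0.973308) = 0.165826
x4 = -0.973308 − 0.165826·(-0.973308 − (-1.150984)) / (0.165826 − 1.032122) = -0.973308 − (0.029463)/(-0.866296) = -0.939297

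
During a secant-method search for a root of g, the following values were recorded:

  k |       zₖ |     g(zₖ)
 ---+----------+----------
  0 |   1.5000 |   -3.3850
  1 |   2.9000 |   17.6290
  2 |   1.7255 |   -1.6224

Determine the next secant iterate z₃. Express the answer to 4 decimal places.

1.8245

z₃ = 1.7255 − (-1.6224)·(1.7255 − 2.9000) / (-1.6224 − 17.6290)
   = 1.7255 − (1.905509)/(-19.251400) = 1.824480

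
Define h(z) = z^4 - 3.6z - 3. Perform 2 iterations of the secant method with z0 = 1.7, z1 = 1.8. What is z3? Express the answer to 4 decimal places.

h(1.7) = -0.767900, h(1.8) = 1.017600
z2 = 1.800000 − 1.017600·(1.800000 − 1.700000) / (1.017600 − (-0.767900)) = 1.800000 − (0.101760)/(1.785500) = 1.743008
h(1.743008) = -0.044925
z3 = 1.743008 − (-0.044925)·(1.743008 − 1.800000) / (-0.044925 − 1.017600) = 1.743008 − (0.002560)/(-1.062525) = 1.745417

1.7454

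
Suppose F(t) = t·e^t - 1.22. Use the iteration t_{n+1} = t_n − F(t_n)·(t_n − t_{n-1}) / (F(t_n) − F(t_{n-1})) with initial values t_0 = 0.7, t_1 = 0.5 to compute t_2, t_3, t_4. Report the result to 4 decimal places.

F(0.7) = 0.189627, F(0.5) = -0.395639
t_2 = 0.500000 − (-0.395639)·(0.500000 − 0.700000) / (-0.395639 − 0.189627) = 0.500000 − (0.079128)/(-0.585266) = 0.635200
F(0.635200) = -0.021124
t_3 = 0.635200 − (-0.021124)·(0.635200 − 0.500000) / (-0.021124 − (-0.395639)) = 0.635200 − (-0.002856)/(0.374515) = 0.642826
F(0.642826) = 0.002556
t_4 = 0.642826 − 0.002556·(0.642826 − 0.635200) / (0.002556 − (-0.021124)) = 0.642826 − (0.000019)/(0.023681) = 0.642002

0.6352, 0.6428, 0.6420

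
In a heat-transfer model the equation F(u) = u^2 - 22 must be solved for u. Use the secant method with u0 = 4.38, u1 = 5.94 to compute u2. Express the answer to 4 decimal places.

4.6528

F(4.38) = -2.815600, F(5.94) = 13.283600
u2 = 5.940000 − 13.283600·(5.940000 − 4.380000) / (13.283600 − (-2.815600)) = 5.940000 − (20.722416)/(16.099200) = 4.652829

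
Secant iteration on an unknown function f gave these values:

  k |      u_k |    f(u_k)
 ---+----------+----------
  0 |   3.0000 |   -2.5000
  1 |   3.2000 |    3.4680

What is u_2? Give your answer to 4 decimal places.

3.0838

u_2 = 3.2000 − 3.4680·(3.2000 − 3.0000) / (3.4680 − (-2.5000))
   = 3.2000 − (0.693600)/(5.968000) = 3.083780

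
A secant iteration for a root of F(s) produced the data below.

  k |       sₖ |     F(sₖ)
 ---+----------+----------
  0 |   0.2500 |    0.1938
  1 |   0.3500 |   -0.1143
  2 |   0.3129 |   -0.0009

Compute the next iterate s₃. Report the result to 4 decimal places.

s₃ = 0.3129 − (-0.0009)·(0.3129 − 0.3500) / (-0.0009 − (-0.1143))
   = 0.3129 − (0.000033)/(0.113400) = 0.312606

0.3126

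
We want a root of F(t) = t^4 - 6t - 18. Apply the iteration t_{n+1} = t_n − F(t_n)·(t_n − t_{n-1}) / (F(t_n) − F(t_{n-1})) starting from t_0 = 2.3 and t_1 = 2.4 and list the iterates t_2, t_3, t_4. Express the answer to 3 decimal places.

F(2.3) = -3.81590, F(2.4) = 0.77760
t_2 = 2.40000 − 0.77760·(2.40000 − 2.30000) / (0.77760 − (-3.81590)) = 2.40000 − (0.07776)/(4.59350) = 2.38307
F(2.38307) = -0.04704
t_3 = 2.38307 − (-0.04704)·(2.38307 − 2.40000) / (-0.04704 − 0.77760) = 2.38307 − (0.00080)/(-0.82464) = 2.38404
F(2.38404) = -0.00053
t_4 = 2.38404 − (-0.00053)·(2.38404 − 2.38307) / (-0.00053 − (-0.04704)) = 2.38404 − (0.00000)/(0.04651) = 2.38405

2.383, 2.384, 2.384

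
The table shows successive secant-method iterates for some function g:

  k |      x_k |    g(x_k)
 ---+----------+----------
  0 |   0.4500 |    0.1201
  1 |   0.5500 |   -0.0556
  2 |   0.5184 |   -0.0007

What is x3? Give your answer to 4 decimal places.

x3 = 0.5184 − (-0.0007)·(0.5184 − 0.5500) / (-0.0007 − (-0.0556))
   = 0.5184 − (0.000022)/(0.054900) = 0.517997

0.5180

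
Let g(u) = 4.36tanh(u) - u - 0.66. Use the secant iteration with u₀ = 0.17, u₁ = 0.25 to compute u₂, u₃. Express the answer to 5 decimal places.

g(0.17) = -0.0958586, g(0.25) = 0.1578454
u₂ = 0.2500000 − 0.1578454·(0.2500000 − 0.1700000) / (0.1578454 − (-0.0958586)) = 0.2500000 − (0.0126276)/(0.2537040) = 0.2002269
g(0.2002269) = 0.0012803
u₃ = 0.2002269 − 0.0012803·(0.2002269 − 0.2500000) / (0.0012803 − 0.1578454) = 0.2002269 − (-0.0000637)/(-0.1565651) = 0.1998199

0.20023, 0.19982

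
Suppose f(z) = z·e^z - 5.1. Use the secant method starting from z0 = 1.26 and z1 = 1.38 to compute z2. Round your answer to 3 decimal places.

f(1.26) = -0.65797, f(1.38) = 0.38536
z2 = 1.38000 − 0.38536·(1.38000 − 1.26000) / (0.38536 − (-0.65797)) = 1.38000 − (0.04624)/(1.04333) = 1.33568

1.336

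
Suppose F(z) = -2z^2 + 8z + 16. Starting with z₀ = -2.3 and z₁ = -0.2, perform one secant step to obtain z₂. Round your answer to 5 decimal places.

F(-2.3) = -12.9800000, F(-0.2) = 14.3200000
z₂ = -0.2000000 − 14.3200000·(-0.2000000 − (-2.3000000)) / (14.3200000 − (-12.9800000)) = -0.2000000 − (30.0720000)/(27.3000000) = -1.3015385

-1.30154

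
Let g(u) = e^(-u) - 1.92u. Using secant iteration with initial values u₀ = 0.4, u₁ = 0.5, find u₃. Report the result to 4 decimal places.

0.3625

g(0.4) = -0.097680, g(0.5) = -0.353469
u₂ = 0.500000 − (-0.353469)·(0.500000 − 0.400000) / (-0.353469 − (-0.097680)) = 0.500000 − (-0.035347)/(-0.255789) = 0.361812
g(0.361812) = 0.001733
u₃ = 0.361812 − 0.001733·(0.361812 − 0.500000) / (0.001733 − (-0.353469)) = 0.361812 − (-0.000240)/(0.355203) = 0.362487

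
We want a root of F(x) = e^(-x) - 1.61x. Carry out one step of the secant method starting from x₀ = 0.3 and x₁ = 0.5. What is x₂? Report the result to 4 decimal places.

F(0.3) = 0.257818, F(0.5) = -0.198469
x₂ = 0.500000 − (-0.198469)·(0.500000 − 0.300000) / (-0.198469 − 0.257818) = 0.500000 − (-0.039694)/(-0.456288) = 0.413007

0.4130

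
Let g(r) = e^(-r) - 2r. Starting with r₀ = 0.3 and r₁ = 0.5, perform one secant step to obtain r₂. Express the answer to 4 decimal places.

0.3527

g(0.3) = 0.140818, g(0.5) = -0.393469
r₂ = 0.500000 − (-0.393469)·(0.500000 − 0.300000) / (-0.393469 − 0.140818) = 0.500000 − (-0.078694)/(-0.534288) = 0.352713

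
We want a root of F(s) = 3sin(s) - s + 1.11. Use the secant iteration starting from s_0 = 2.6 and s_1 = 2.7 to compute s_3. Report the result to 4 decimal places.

F(2.6) = 0.056504, F(2.7) = -0.307860
s_2 = 2.700000 − (-0.307860)·(2.700000 − 2.600000) / (-0.307860 − 0.056504) = 2.700000 − (-0.030786)/(-0.364364) = 2.615508
F(2.615508) = 0.000947
s_3 = 2.615508 − 0.000947·(2.615508 − 2.700000) / (0.000947 − (-0.307860)) = 2.615508 − (-0.000080)/(0.308808) = 2.615767

2.6158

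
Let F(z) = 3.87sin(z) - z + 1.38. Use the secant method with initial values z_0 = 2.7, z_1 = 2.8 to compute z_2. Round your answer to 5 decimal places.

F(2.7) = 0.3339601, F(2.8) = -0.1235959
z_2 = 2.8000000 − (-0.1235959)·(2.8000000 − 2.7000000) / (-0.1235959 − 0.3339601) = 2.8000000 − (-0.0123596)/(-0.4575560) = 2.7729878

2.77299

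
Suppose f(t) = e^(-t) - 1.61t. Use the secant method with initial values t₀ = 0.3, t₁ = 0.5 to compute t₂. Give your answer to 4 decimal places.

f(0.3) = 0.257818, f(0.5) = -0.198469
t₂ = 0.500000 − (-0.198469)·(0.500000 − 0.300000) / (-0.198469 − 0.257818) = 0.500000 − (-0.039694)/(-0.456288) = 0.413007

0.4130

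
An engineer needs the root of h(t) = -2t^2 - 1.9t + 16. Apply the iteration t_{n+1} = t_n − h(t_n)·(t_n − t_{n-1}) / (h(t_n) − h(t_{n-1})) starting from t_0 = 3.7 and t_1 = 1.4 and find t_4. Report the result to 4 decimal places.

h(3.7) = -18.410000, h(1.4) = 9.420000
t_2 = 1.400000 − 9.420000·(1.400000 − 3.700000) / (9.420000 − (-18.410000)) = 1.400000 − (-21.666000)/(27.830000) = 2.178512
h(2.178512) = 2.368994
t_3 = 2.178512 − 2.368994·(2.178512 − 1.400000) / (2.368994 − 9.420000) = 2.178512 − (1.844291)/(-7.051006) = 2.440077
h(2.440077) = -0.544094
t_4 = 2.440077 − (-0.544094)·(2.440077 − 2.178512) / (-0.544094 − 2.368994) = 2.440077 − (-0.142315)/(-2.913088) = 2.391223

2.3912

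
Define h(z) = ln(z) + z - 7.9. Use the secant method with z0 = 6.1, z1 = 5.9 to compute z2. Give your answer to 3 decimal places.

h(6.1) = 0.00829, h(5.9) = -0.22505
z2 = 5.90000 − (-0.22505)·(5.90000 − 6.10000) / (-0.22505 − 0.00829) = 5.90000 − (0.04501)/(-0.23334) = 6.09290

6.093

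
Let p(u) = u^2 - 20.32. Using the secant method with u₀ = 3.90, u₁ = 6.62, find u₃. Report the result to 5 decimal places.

p(3.90) = -5.1100000, p(6.62) = 23.5044000
u₂ = 6.6200000 − 23.5044000·(6.6200000 − 3.9000000) / (23.5044000 − (-5.1100000)) = 6.6200000 − (63.9319680)/(28.6144000) = 4.3857414
p(4.3857414) = -1.0852720
u₃ = 4.3857414 − (-1.0852720)·(4.3857414 − 6.6200000) / (-1.0852720 − 23.5044000) = 4.3857414 − (2.4247782)/(-24.5896720) = 4.4843511

4.48435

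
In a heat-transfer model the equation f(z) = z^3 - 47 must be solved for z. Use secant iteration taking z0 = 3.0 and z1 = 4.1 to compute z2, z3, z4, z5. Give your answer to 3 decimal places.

f(3.0) = -20.00000, f(4.1) = 21.92100
z2 = 4.10000 − 21.92100·(4.10000 − 3.00000) / (21.92100 − (-20.00000)) = 4.10000 − (24.11310)/(41.92100) = 3.52480
f(3.52480) = -3.20725
z3 = 3.52480 − (-3.20725)·(3.52480 − 4.10000) / (-3.20725 − 21.92100) = 3.52480 − (1.84482)/(-25.12825) = 3.59821
f(3.59821) = -0.41345
z4 = 3.59821 − (-0.41345)·(3.59821 − 3.52480) / (-0.41345 − (-3.20725)) = 3.59821 − (-0.03035)/(2.79380) = 3.60908
f(3.60908) = 0.00983
z5 = 3.60908 − 0.00983·(3.60908 − 3.59821) / (0.00983 − (-0.41345)) = 3.60908 − (0.00011)/(0.42328) = 3.60883

3.525, 3.598, 3.609, 3.609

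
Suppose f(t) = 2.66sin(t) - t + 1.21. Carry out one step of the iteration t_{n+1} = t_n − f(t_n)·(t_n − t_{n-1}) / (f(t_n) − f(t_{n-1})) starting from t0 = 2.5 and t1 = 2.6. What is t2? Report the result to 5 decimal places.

f(2.5) = 0.3019359, f(2.6) = -0.0187664
t2 = 2.6000000 − (-0.0187664)·(2.6000000 − 2.5000000) / (-0.0187664 − 0.3019359) = 2.6000000 − (-0.0018766)/(-0.3207023) = 2.5941484

2.59415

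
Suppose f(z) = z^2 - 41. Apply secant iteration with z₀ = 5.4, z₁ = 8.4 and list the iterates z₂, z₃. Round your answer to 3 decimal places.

f(5.4) = -11.84000, f(8.4) = 29.56000
z₂ = 8.40000 − 29.56000·(8.40000 − 5.40000) / (29.56000 − (-11.84000)) = 8.40000 − (88.68000)/(41.40000) = 6.25797
f(6.25797) = -1.83780
z₃ = 6.25797 − (-1.83780)·(6.25797 − 8.40000) / (-1.83780 − 29.56000) = 6.25797 − (3.93662)/(-31.39780) = 6.38335

6.258, 6.383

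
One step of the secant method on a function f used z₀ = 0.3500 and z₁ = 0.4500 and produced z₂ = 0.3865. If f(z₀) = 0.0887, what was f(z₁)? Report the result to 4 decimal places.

-0.1543

The secant line through (0.3500, 0.0887) and (0.4500, f(z₁)) crosses zero at z₂ = 0.3865.
So (0.3500, 0.0887), (0.4500, f(z₁)), (0.3865, 0) are collinear:
f(z₁) = 0.0887 · (0.4500 − 0.3865) / (0.3500 − 0.3865) = 0.0887 · (0.063500)/(-0.036500) = -0.154314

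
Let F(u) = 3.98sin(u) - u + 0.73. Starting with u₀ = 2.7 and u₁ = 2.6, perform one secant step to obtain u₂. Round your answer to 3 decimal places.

2.640

F(2.7) = -0.26903, F(2.6) = 0.18170
u₂ = 2.60000 − 0.18170·(2.60000 − 2.70000) / (0.18170 − (-0.26903)) = 2.60000 − (-0.01817)/(0.45072) = 2.64031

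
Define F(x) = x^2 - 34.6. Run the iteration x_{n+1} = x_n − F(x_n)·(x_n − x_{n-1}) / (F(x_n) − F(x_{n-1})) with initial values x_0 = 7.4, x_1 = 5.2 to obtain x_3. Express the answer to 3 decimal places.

F(7.4) = 20.16000, F(5.2) = -7.56000
x_2 = 5.20000 − (-7.56000)·(5.20000 − 7.40000) / (-7.56000 − 20.16000) = 5.20000 − (16.63200)/(-27.72000) = 5.80000
F(5.80000) = -0.96000
x_3 = 5.80000 − (-0.96000)·(5.80000 − 5.20000) / (-0.96000 − (-7.56000)) = 5.80000 − (-0.57600)/(6.60000) = 5.88727

5.887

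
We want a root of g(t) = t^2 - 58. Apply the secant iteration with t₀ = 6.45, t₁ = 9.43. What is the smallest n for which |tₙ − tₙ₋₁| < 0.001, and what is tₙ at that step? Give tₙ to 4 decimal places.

n = 5, tₙ = 7.6158

g(6.45) = -16.397500, g(9.43) = 30.924900
t₂ = 9.430000 − 30.924900·(2.980000)/(47.322400) = 7.482588;  |Δ| = 1.947412
g(7.482588) = -2.010874
t₃ = 7.482588 − (-2.010874)·(-1.947412)/(-32.935774) = 7.601486;  |Δ| = 0.118898
g(7.601486) = -0.217407
t₄ = 7.601486 − (-0.217407)·(0.118898)/(1.793468) = 7.615899;  |Δ| = 0.014413
g(7.615899) = 0.001921
t₅ = 7.615899 − 0.001921·(0.014413)/(0.219328) = 7.615773;  |Δ| = 0.000126
|t₅ − t₄| = 0.000126 < 0.001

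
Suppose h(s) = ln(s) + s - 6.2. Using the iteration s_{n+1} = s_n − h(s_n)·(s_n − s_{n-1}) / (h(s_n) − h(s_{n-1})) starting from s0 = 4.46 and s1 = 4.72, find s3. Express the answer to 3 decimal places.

h(4.46) = -0.24485, h(4.72) = 0.07181
s2 = 4.72000 − 0.07181·(4.72000 − 4.46000) / (0.07181 − (-0.24485)) = 4.72000 − (0.01867)/(0.31666) = 4.66104
h(4.66104) = 0.00028
s3 = 4.66104 − 0.00028·(4.66104 − 4.72000) / (0.00028 − 0.07181) = 4.66104 − (-0.00002)/(-0.07153) = 4.66081

4.661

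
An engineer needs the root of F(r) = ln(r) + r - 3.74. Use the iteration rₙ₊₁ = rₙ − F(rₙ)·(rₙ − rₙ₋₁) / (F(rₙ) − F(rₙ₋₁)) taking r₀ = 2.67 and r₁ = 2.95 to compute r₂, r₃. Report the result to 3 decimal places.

2.735, 2.734

F(2.67) = -0.08792, F(2.95) = 0.29181
r₂ = 2.95000 − 0.29181·(2.95000 − 2.67000) / (0.29181 − (-0.08792)) = 2.95000 − (0.08171)/(0.37973) = 2.73483
F(2.73483) = 0.00090
r₃ = 2.73483 − 0.00090·(2.73483 − 2.95000) / (0.00090 − 0.29181) = 2.73483 − (-0.00019)/(-0.29090) = 2.73416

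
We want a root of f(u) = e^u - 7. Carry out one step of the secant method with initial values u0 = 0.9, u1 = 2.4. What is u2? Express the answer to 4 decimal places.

1.6953

f(0.9) = -4.540397, f(2.4) = 4.023176
u2 = 2.400000 − 4.023176·(2.400000 − 0.900000) / (4.023176 − (-4.540397)) = 2.400000 − (6.034765)/(8.563573) = 1.695298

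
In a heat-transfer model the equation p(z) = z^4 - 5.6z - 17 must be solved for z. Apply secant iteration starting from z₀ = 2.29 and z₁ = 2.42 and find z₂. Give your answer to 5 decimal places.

2.33977

p(2.29) = -2.3234152, p(2.42) = 3.7454210
z₂ = 2.4200000 − 3.7454210·(2.4200000 − 2.2900000) / (3.7454210 − (-2.3234152)) = 2.4200000 − (0.4869047)/(6.0688361) = 2.3397697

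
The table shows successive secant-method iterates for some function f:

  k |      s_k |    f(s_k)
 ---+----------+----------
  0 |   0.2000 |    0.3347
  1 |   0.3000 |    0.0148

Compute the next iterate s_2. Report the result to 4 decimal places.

0.3046

s_2 = 0.3000 − 0.0148·(0.3000 − 0.2000) / (0.0148 − 0.3347)
   = 0.3000 − (0.001480)/(-0.319900) = 0.304626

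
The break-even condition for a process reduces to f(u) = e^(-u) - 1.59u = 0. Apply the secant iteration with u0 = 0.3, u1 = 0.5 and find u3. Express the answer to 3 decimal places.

0.415

f(0.3) = 0.26382, f(0.5) = -0.18847
u2 = 0.50000 − (-0.18847)·(0.50000 − 0.30000) / (-0.18847 − 0.26382) = 0.50000 − (-0.03769)/(-0.45229) = 0.41666
f(0.41666) = -0.00324
u3 = 0.41666 − (-0.00324)·(0.41666 − 0.50000) / (-0.00324 − (-0.18847)) = 0.41666 − (0.00027)/(0.18523) = 0.41520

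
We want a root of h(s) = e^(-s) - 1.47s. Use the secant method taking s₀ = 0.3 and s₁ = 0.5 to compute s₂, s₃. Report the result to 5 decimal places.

0.44001, 0.43868

h(0.3) = 0.2998182, h(0.5) = -0.1284693
s₂ = 0.5000000 − (-0.1284693)·(0.5000000 − 0.3000000) / (-0.1284693 − 0.2998182) = 0.5000000 − (-0.0256939)/(-0.4282876) = 0.4400079
h(0.4400079) = -0.0027803
s₃ = 0.4400079 − (-0.0027803)·(0.4400079 − 0.5000000) / (-0.0027803 − (-0.1284693)) = 0.4400079 − (0.0001668)/(0.1256890) = 0.4386809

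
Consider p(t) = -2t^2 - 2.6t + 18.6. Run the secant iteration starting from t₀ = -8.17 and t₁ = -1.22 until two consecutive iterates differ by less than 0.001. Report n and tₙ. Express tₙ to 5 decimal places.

p(-8.17) = -93.6558000, p(-1.22) = 18.7952000
t₂ = -1.2200000 − 18.7952000·(6.9500000)/(112.4510000) = -2.3816316;  |Δ| = 1.1616316
p(-2.3816316) = 13.4479037
t₃ = -2.3816316 − 13.4479037·(-1.1616316)/(-5.3472963) = -5.3030165;  |Δ| = 2.9213849
p(-5.3030165) = -23.8561253
t₄ = -5.3030165 − (-23.8561253)·(-2.9213849)/(-37.3040290) = -3.4347753;  |Δ| = 1.8682412
p(-3.4347753) = 3.9350528
t₅ = -3.4347753 − 3.9350528·(1.8682412)/(27.7911781) = -3.6993063;  |Δ| = 0.2645310
p(-3.6993063) = 0.8484621
t₆ = -3.6993063 − 0.8484621·(-0.2645310)/(-3.0865907) = -3.7720223;  |Δ| = 0.0727160
p(-3.7720223) = -0.0490465
t₇ = -3.7720223 − (-0.0490465)·(-0.0727160)/(-0.8975086) = -3.7680486;  |Δ| = 0.0039737
p(-3.7680486) = 0.0005463
t₈ = -3.7680486 − 0.0005463·(0.0039737)/(0.0495928) = -3.7680923;  |Δ| = 0.0000438
|t₈ − t₇| = 0.0000438 < 0.001

n = 8, tₙ = -3.76809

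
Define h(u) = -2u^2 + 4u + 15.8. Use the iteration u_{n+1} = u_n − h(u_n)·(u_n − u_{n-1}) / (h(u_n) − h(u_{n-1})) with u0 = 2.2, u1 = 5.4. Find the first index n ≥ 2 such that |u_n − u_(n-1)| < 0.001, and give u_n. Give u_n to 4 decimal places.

h(2.2) = 14.920000, h(5.4) = -20.920000
u2 = 5.400000 − (-20.920000)·(3.200000)/(-35.840000) = 3.532143;  |Δ| = 1.867857
h(3.532143) = 4.976505
u3 = 3.532143 − 4.976505·(-1.867857)/(25.896505) = 3.891087;  |Δ| = 0.358944
h(3.891087) = 1.083231
u4 = 3.891087 − 1.083231·(0.358944)/(-3.893274) = 3.990957;  |Δ| = 0.099870
h(3.990957) = -0.091643
u5 = 3.990957 − (-0.091643)·(0.099870)/(-1.174874) = 3.983167;  |Δ| = 0.007790
h(3.983167) = 0.001435
u6 = 3.983167 − 0.001435·(-0.007790)/(0.093078) = 3.983287;  |Δ| = 0.000120
|u6 − u5| = 0.000120 < 0.001

n = 6, u_n = 3.9833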